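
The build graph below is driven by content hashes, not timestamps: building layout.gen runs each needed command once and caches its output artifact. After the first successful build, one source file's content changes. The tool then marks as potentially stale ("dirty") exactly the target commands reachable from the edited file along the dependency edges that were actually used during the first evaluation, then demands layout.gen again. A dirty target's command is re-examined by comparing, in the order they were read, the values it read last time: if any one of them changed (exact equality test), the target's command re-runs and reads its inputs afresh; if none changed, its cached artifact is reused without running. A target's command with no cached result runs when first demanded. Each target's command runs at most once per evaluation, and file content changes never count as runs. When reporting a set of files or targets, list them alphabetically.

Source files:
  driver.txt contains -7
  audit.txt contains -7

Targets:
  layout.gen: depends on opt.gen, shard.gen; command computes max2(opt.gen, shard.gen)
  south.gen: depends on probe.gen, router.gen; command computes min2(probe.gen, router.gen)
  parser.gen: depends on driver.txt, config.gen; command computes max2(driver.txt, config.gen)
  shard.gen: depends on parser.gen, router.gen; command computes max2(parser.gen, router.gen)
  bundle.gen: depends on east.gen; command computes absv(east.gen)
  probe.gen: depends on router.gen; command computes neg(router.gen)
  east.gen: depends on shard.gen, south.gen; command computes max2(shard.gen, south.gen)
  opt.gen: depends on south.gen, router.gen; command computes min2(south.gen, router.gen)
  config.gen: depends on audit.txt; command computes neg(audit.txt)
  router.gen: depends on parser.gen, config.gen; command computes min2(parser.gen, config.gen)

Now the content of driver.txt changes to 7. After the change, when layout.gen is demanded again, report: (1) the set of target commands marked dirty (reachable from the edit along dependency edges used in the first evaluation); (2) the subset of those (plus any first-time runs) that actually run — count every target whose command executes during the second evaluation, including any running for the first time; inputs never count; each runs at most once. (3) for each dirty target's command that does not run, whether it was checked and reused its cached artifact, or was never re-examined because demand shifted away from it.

Dirty set: layout.gen, opt.gen, parser.gen, probe.gen, router.gen, shard.gen, south.gen.
Run set: parser.gen (1 run).
Re-examined without running (cache reused): layout.gen, opt.gen, probe.gen, router.gen, shard.gen, south.gen.
The important point: parser.gen recomputes to an identical value, and the output ends up unchanged.

Initial pass — values computed on the first demand:
  config.gen = neg(-7) = 7
  parser.gen = max2(-7, 7) = 7
  router.gen = min2(7, 7) = 7
  probe.gen = neg(7) = -7
  shard.gen = max2(7, 7) = 7
  south.gen = min2(-7, 7) = -7
  opt.gen = min2(-7, 7) = -7
  layout.gen = max2(-7, 7) = 7

Second demand — change propagation:
  parser.gen: re-runs because driver.txt -7->7; new result 7 (unchanged).
  router.gen: re-examined; everything it read last time is the same (parser.gen unchanged, config.gen unchanged) — cache 7 kept, no run.
  probe.gen: re-examined; everything it read last time is the same (router.gen unchanged) — cache -7 kept, no run.
  shard.gen: re-examined; everything it read last time is the same (parser.gen unchanged, router.gen unchanged) — cache 7 kept, no run.
  south.gen: re-examined; everything it read last time is the same (probe.gen unchanged, router.gen unchanged) — cache -7 kept, no run.
  opt.gen: re-examined; everything it read last time is the same (south.gen unchanged, router.gen unchanged) — cache -7 kept, no run.
  layout.gen: re-examined; everything it read last time is the same (opt.gen unchanged, shard.gen unchanged) — cache 7 kept, no run.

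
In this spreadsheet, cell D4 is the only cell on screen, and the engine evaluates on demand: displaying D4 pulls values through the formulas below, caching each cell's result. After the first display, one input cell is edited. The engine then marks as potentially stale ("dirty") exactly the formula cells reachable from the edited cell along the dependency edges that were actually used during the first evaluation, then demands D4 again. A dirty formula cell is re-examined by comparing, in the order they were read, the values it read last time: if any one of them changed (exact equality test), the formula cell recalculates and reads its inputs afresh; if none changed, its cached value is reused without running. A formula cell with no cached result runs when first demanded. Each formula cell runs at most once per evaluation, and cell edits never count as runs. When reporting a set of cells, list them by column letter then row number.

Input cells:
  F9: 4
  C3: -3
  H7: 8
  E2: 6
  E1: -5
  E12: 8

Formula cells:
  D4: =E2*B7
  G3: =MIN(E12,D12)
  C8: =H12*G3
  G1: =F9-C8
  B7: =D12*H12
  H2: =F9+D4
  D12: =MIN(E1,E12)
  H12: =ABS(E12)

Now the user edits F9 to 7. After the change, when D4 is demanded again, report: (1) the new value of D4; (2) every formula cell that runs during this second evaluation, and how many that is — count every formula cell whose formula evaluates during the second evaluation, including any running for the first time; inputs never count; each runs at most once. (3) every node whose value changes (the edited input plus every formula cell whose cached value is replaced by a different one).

D4 now evaluates to -240.
Run set: none (0 run).
Changed values: F9.
The important point: nothing the output needs ever reads F9, so the edit is invisible to it.

Initial pass — values computed on the first demand:
  D12 = MIN(-5, 8) = -5
  H12 = ABS(8) = 8
  B7 = -5 * 8 = -40
  D4 = 6 * -40 = -240

Second demand — change propagation:
  no demanded computation ever read F9, so the edit dirties nothing and nothing runs.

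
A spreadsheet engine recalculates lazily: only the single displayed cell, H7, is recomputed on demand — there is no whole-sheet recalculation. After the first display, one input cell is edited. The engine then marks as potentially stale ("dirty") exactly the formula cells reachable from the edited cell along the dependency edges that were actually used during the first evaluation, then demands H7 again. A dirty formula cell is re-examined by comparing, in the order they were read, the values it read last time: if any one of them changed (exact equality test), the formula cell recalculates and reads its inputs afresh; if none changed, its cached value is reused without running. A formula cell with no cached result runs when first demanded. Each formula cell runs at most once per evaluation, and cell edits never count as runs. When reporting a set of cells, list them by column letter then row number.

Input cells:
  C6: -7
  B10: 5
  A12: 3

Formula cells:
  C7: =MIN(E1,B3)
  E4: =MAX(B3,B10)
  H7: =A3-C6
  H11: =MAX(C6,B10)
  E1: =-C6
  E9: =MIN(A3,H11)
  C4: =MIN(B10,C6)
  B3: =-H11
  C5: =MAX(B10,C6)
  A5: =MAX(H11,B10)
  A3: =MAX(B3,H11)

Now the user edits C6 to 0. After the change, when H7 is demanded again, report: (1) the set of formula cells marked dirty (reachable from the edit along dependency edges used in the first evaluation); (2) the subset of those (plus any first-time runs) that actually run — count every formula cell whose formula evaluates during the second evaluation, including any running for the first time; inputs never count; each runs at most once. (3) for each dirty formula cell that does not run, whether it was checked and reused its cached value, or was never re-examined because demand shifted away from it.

First evaluation (everything demanded from the output):
  H11 = MAX(-7, 5) = 5
  B3 = -(5) = -5
  A3 = MAX(-5, 5) = 5
  H7 = 5 - -7 = 12

Propagation after the edit:
  H11: runs — C6 -7->0; result 5 (same value as before).
  B3: checked — values it read are unchanged (H11 unchanged); reused cached -5 without running.
  A3: checked — values it read are unchanged (B3 unchanged, H11 unchanged); reused cached 5 without running.
  H7: runs — C6 -7->0; result 5.

Key observation: the cutoff stops propagation at B3 — its inputs' values are unchanged, so it reuses its cache.

Marked dirty: A3, B3, H7, H11.
Formula cells that run: H7, H11 — 2 in total.
Checked but reused from cache: A3, B3.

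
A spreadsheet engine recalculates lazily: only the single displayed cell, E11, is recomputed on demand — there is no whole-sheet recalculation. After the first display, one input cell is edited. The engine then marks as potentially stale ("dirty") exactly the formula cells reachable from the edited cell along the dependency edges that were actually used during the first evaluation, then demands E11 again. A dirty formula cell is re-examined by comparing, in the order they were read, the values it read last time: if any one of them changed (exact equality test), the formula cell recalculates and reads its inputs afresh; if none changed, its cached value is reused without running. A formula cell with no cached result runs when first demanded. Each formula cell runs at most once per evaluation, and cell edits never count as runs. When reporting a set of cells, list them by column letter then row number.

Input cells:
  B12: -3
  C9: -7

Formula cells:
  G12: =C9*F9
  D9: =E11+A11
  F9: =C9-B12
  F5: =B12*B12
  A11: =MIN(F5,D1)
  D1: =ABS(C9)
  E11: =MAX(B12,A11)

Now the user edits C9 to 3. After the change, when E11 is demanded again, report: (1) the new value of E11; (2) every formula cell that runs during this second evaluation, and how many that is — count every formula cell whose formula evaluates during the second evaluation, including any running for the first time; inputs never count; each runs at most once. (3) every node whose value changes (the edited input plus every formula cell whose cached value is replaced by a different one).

First evaluation (everything demanded from the output):
  D1 = ABS(-7) = 7
  F5 = -3 * -3 = 9
  A11 = MIN(9, 7) = 7
  E11 = MAX(-3, 7) = 7

Propagation after the edit:
  D1: runs — C9 -7->3; result 3.
  A11: runs — D1 7->3; result 3.
  E11: runs — A11 7->3; result 3.

New value of E11: 3.
Formula cells that run: A11, D1, E11 — 3 in total.
Values that change: A11, C9, D1, E11.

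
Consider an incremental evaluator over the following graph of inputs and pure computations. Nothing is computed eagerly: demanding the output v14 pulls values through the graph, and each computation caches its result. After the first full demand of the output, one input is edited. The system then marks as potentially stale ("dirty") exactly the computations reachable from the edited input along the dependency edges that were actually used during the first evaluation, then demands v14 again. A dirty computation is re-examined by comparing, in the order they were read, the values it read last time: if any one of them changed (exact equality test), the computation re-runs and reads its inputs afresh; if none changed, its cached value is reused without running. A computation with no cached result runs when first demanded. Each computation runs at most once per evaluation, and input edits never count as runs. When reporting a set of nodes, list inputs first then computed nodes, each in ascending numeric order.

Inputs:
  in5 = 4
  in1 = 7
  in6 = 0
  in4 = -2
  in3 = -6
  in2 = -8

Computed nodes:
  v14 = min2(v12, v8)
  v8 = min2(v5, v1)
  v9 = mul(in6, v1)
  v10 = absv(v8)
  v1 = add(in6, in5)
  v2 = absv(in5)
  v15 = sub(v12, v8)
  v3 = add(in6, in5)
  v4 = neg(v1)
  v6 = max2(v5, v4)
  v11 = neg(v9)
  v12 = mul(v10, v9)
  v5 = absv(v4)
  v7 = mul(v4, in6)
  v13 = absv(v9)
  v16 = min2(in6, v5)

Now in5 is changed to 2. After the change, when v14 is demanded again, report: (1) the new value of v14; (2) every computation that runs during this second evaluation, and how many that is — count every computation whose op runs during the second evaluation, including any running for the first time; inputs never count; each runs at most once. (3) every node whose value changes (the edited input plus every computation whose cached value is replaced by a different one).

Initial pass — values computed on the first demand:
  v1 = add(0, 4) = 4
  v4 = neg(4) = -4
  v5 = absv(-4) = 4
  v8 = min2(4, 4) = 4
  v9 = mul(0, 4) = 0
  v10 = absv(4) = 4
  v12 = mul(4, 0) = 0
  v14 = min2(0, 4) = 0

Second demand — change propagation:
  v1: re-runs because in5 4->2; new result 2.
  v4: re-runs because v1 4->2; new result -2.
  v5: re-runs because v4 -4->-2; new result 2.
  v8: re-runs because v5 4->2; v1 4->2; new result 2.
  v9: re-runs because v1 4->2; new result 0 (unchanged).
  v10: re-runs because v8 4->2; new result 2.
  v12: re-runs because v10 4->2; new result 0 (unchanged).
  v14: re-runs because v8 4->2; new result 0 (unchanged).

v14 now evaluates to 0.
Run set: v1, v4, v5, v8, v9, v10, v12, v14 (8 run).
Changed values: in5, v1, v4, v5, v8, v10.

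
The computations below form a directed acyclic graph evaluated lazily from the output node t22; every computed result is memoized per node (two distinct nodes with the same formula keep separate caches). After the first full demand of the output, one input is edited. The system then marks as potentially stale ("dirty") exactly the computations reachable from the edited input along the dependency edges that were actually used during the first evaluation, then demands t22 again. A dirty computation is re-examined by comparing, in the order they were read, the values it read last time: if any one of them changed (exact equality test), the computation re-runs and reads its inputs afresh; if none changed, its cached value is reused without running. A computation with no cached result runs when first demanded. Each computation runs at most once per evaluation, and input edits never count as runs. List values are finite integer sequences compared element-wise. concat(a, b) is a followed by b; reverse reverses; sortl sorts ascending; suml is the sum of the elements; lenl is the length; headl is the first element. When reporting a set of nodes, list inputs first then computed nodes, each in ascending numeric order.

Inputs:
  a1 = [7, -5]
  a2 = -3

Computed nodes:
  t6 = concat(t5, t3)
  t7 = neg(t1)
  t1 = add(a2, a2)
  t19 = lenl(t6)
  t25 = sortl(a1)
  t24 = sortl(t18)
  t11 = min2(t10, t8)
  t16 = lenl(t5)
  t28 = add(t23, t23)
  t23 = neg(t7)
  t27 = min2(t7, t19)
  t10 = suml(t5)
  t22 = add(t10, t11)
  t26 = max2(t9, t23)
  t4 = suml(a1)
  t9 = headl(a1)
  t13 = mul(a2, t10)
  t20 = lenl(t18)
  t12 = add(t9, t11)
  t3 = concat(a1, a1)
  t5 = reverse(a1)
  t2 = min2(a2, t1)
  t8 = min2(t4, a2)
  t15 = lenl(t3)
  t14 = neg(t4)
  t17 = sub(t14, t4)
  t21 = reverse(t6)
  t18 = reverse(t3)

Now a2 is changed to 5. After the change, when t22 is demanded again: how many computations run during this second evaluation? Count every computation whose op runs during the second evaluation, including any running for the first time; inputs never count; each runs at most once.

3 computations run: t8, t11, t22.

First demand of the output computes:
  t4 = suml([7, -5]) = 2
  t5 = reverse([7, -5]) = [-5, 7]
  t8 = min2(2, -3) = -3
  t10 = suml([-5, 7]) = 2
  t11 = min2(2, -3) = -3
  t22 = add(2, -3) = -1

After the edit, cleaning proceeds:
  t8: a read changed (a2 -3->5) — executes, giving 2.
  t11: a read changed (t8 -3->2) — executes, giving 2.
  t22: a read changed (t11 -3->2) — executes, giving 4.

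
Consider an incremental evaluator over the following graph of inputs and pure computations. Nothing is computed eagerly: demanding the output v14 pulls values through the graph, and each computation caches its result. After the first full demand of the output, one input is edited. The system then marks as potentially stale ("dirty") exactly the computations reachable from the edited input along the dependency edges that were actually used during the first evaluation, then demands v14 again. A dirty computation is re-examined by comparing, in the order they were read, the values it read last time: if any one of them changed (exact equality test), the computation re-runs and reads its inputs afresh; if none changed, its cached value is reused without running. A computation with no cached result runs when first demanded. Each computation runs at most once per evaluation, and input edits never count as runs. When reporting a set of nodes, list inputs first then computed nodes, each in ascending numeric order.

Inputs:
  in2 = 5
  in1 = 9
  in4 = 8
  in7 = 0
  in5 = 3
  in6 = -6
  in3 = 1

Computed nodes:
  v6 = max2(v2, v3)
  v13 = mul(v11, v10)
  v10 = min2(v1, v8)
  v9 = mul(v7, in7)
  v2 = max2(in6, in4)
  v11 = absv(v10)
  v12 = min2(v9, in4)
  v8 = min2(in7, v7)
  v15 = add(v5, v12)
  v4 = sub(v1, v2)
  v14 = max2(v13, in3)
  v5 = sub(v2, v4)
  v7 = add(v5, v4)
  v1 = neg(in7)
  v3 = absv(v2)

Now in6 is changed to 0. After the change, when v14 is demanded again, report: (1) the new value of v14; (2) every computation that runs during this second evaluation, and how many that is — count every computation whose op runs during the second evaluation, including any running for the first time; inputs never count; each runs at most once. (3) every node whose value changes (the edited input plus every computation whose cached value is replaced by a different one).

Initial pass — values computed on the first demand:
  v1 = neg(0) = 0
  v2 = max2(-6, 8) = 8
  v4 = sub(0, 8) = -8
  v5 = sub(8, -8) = 16
  v7 = add(16, -8) = 8
  v8 = min2(0, 8) = 0
  v10 = min2(0, 0) = 0
  v11 = absv(0) = 0
  v13 = mul(0, 0) = 0
  v14 = max2(0, 1) = 1

Second demand — change propagation:
  v2: re-runs because in6 -6->0; new result 8 (unchanged).
  v4: re-examined; everything it read last time is the same (v1 unchanged, v2 unchanged) — cache -8 kept, no run.
  v5: re-examined; everything it read last time is the same (v2 unchanged, v4 unchanged) — cache 16 kept, no run.
  v7: re-examined; everything it read last time is the same (v5 unchanged, v4 unchanged) — cache 8 kept, no run.
  v8: re-examined; everything it read last time is the same (in7 unchanged, v7 unchanged) — cache 0 kept, no run.
  v10: re-examined; everything it read last time is the same (v1 unchanged, v8 unchanged) — cache 0 kept, no run.
  v11: re-examined; everything it read last time is the same (v10 unchanged) — cache 0 kept, no run.
  v13: re-examined; everything it read last time is the same (v11 unchanged, v10 unchanged) — cache 0 kept, no run.
  v14: re-examined; everything it read last time is the same (v13 unchanged, in3 unchanged) — cache 1 kept, no run.

The important point: v2 recomputes to an identical value, and the output ends up unchanged.

v14 now evaluates to 1.
Run set: v2 (1 run).
Changed values: in6.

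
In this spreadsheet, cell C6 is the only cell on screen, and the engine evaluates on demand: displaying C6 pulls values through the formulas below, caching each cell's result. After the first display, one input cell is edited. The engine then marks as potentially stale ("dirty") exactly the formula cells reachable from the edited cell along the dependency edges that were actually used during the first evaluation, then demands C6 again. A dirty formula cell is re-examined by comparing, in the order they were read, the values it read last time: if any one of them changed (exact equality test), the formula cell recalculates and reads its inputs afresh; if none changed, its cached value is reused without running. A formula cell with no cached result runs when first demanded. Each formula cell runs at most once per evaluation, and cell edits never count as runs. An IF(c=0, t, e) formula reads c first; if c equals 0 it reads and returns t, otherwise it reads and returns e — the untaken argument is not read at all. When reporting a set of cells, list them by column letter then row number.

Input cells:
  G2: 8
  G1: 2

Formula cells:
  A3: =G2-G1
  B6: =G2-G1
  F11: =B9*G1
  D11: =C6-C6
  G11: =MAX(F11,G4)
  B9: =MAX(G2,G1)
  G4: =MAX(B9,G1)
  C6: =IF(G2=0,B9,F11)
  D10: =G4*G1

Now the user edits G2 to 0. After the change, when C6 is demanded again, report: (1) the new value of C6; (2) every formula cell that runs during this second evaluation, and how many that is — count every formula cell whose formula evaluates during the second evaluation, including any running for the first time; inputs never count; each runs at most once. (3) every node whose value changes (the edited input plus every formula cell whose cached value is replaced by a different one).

Initial pass — values computed on the first demand:
  B9 = MAX(8, 2) = 8
  F11 = 8 * 2 = 16
  C6 = IF(G2=0: G2=8 -> else branch F11) = 16

Second demand — change propagation:
  B9: re-runs because G2 8->0; new result 2.
  F11: dirty yet unreached — the second evaluation never asks for it.
  C6: re-runs because G2 8->0; new result 2.

The important point: the flipped condition redirects demand; F11 is left stale, never re-checked.

C6 now evaluates to 2.
Run set: B9, C6 (2 run).
Changed values: B9, C6, G2.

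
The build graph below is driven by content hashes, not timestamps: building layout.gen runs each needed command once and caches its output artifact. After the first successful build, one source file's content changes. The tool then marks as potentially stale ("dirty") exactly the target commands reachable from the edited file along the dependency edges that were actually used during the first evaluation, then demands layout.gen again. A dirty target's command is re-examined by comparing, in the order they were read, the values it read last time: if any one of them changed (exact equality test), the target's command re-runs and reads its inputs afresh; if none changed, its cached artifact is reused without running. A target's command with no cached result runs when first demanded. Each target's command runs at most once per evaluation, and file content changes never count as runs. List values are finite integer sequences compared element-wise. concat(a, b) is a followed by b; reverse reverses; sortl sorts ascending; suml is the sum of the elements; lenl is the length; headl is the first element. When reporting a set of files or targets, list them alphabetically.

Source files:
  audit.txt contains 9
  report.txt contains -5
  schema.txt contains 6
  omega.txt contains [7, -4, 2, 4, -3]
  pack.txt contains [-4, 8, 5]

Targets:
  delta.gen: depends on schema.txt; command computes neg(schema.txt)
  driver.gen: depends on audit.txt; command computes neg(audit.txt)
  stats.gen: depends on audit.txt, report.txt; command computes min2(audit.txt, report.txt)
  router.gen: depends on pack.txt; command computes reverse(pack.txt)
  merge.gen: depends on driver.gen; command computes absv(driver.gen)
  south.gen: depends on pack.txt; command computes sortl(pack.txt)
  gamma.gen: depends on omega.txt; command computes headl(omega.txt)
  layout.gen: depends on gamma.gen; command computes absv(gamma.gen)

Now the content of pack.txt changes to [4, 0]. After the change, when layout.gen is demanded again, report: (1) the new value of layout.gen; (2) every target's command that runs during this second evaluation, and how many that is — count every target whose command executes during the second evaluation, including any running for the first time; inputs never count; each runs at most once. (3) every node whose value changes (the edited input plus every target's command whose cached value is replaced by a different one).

layout.gen now evaluates to 7.
Run set: none (0 run).
Changed values: pack.txt.
The important point: nothing the output needs ever reads pack.txt, so the edit is invisible to it.

Initial pass — values computed on the first demand:
  gamma.gen = headl([7, -4, 2, 4, -3]) = 7
  layout.gen = absv(7) = 7

Second demand — change propagation:
  no demanded computation ever read pack.txt, so the edit dirties nothing and nothing runs.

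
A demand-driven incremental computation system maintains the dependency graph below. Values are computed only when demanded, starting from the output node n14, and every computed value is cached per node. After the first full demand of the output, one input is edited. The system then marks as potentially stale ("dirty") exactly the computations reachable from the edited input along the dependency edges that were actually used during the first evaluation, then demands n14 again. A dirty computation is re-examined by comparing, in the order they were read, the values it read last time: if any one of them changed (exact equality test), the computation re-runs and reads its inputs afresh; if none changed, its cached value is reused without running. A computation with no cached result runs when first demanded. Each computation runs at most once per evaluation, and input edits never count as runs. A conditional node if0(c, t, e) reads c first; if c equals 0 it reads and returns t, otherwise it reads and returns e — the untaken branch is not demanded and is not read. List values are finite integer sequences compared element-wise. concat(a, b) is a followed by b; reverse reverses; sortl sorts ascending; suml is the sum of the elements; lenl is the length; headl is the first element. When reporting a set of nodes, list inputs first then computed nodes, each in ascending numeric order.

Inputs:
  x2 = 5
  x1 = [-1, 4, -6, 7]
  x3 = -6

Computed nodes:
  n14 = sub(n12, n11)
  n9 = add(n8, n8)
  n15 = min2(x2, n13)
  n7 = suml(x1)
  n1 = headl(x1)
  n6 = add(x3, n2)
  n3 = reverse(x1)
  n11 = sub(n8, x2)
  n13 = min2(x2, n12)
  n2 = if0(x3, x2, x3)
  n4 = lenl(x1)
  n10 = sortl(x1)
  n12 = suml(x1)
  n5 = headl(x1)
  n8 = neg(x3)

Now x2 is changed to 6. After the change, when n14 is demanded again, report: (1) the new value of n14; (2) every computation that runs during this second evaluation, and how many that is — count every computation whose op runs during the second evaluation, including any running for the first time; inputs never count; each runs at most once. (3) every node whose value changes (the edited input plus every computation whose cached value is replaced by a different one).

New value of n14: 4.
Computations that run: n11, n14 — 2 in total.
Values that change: x2, n11, n14.

First evaluation (everything demanded from the output):
  n8 = neg(-6) = 6
  n11 = sub(6, 5) = 1
  n12 = suml([-1, 4, -6, 7]) = 4
  n14 = sub(4, 1) = 3

Propagation after the edit:
  n11: runs — x2 5->6; result 0.
  n14: runs — n11 1->0; result 4.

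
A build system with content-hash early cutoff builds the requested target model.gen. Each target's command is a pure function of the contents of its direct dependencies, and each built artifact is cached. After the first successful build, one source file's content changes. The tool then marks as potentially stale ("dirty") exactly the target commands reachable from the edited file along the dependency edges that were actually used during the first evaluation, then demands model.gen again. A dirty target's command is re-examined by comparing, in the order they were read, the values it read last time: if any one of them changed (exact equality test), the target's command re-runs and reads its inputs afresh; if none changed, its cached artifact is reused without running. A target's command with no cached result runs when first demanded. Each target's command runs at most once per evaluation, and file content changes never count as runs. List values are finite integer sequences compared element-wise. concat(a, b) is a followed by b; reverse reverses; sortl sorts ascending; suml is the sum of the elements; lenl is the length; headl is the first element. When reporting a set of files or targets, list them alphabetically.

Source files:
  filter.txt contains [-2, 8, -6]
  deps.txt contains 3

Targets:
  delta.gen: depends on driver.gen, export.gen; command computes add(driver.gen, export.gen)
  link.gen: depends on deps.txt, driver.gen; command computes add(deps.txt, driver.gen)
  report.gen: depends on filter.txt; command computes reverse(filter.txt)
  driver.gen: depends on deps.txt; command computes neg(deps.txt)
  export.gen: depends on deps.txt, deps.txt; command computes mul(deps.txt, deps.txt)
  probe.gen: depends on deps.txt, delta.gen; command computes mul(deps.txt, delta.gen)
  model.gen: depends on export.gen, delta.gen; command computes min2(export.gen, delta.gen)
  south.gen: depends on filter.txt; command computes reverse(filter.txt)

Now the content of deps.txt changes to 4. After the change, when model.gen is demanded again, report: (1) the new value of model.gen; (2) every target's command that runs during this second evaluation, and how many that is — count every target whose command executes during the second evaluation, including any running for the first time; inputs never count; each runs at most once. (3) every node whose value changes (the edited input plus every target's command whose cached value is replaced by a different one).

New value of model.gen: 12.
Target commands that run: delta.gen, driver.gen, export.gen, model.gen — 4 in total.
Values that change: delta.gen, deps.txt, driver.gen, export.gen, model.gen.

First evaluation (everything demanded from the output):
  driver.gen = neg(3) = -3
  export.gen = mul(3, 3) = 9
  delta.gen = add(-3, 9) = 6
  model.gen = min2(9, 6) = 6

Propagation after the edit:
  driver.gen: runs — deps.txt 3->4; result -4.
  export.gen: runs — deps.txt 3->4; deps.txt 3->4; result 16.
  delta.gen: runs — driver.gen -3->-4; export.gen 9->16; result 12.
  model.gen: runs — export.gen 9->16; delta.gen 6->12; result 12.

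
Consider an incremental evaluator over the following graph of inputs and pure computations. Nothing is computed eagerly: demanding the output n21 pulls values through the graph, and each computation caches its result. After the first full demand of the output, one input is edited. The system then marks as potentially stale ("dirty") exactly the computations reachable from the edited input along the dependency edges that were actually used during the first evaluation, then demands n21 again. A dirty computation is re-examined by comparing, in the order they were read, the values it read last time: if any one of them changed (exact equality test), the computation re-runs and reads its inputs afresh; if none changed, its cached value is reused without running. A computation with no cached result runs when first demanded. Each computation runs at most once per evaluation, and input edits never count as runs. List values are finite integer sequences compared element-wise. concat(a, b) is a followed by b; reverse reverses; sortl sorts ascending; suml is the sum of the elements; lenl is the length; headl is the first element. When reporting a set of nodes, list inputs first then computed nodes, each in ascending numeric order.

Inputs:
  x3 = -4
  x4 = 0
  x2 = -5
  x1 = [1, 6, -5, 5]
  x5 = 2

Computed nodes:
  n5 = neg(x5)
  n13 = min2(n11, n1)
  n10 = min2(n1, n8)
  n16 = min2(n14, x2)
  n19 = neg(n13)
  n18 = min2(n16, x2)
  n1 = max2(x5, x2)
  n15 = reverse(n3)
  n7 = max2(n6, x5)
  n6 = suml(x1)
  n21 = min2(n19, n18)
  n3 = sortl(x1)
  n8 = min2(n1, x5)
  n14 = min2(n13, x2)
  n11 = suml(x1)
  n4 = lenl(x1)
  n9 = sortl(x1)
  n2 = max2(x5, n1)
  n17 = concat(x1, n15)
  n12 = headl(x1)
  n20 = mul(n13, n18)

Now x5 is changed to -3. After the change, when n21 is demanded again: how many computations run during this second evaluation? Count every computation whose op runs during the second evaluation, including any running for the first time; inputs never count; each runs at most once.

Initial pass — values computed on the first demand:
  n1 = max2(2, -5) = 2
  n11 = suml([1, 6, -5, 5]) = 7
  n13 = min2(7, 2) = 2
  n14 = min2(2, -5) = -5
  n16 = min2(-5, -5) = -5
  n18 = min2(-5, -5) = -5
  n19 = neg(2) = -2
  n21 = min2(-2, -5) = -5

Second demand — change propagation:
  n1: re-runs because x5 2->-3; new result -3.
  n13: re-runs because n1 2->-3; new result -3.
  n14: re-runs because n13 2->-3; new result -5 (unchanged).
  n16: re-examined; everything it read last time is the same (n14 unchanged, x2 unchanged) — cache -5 kept, no run.
  n18: re-examined; everything it read last time is the same (n16 unchanged, x2 unchanged) — cache -5 kept, no run.
  n19: re-runs because n13 2->-3; new result 3.
  n21: re-runs because n19 -2->3; new result -5 (unchanged).

The important point: at n16 every value read last time is unchanged, so the dirty flag clears without a run.

Run set: n1, n13, n14, n19, n21 (5 run).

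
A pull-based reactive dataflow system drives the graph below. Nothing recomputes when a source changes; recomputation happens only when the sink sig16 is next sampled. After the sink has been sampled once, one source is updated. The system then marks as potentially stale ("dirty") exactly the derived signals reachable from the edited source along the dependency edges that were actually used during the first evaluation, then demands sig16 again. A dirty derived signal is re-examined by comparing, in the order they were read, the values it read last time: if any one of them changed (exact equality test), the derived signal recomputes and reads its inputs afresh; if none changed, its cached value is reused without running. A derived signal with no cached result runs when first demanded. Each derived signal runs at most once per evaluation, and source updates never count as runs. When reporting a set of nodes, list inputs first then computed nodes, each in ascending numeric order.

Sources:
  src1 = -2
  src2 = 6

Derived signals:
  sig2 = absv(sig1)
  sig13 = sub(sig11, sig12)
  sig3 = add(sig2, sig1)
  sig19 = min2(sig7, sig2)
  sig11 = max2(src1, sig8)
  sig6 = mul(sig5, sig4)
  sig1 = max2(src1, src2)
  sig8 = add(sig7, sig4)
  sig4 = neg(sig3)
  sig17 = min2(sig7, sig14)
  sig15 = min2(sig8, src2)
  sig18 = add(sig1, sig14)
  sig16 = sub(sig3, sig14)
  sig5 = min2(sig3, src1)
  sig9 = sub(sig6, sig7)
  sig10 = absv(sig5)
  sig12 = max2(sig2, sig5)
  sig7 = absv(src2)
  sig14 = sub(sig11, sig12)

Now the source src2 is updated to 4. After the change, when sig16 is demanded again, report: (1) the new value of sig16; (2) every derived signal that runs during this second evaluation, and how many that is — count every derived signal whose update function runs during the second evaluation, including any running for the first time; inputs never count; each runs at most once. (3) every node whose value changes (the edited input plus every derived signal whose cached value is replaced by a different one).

New value of sig16: 14.
Derived signals that run: sig1, sig2, sig3, sig4, sig5, sig7, sig8, sig11, sig12, sig14, sig16 — 11 in total.
Values that change: src2, sig1, sig2, sig3, sig4, sig7, sig8, sig12, sig14, sig16.

First evaluation (everything demanded from the output):
  sig1 = max2(-2, 6) = 6
  sig2 = absv(6) = 6
  sig3 = add(6, 6) = 12
  sig4 = neg(12) = -12
  sig5 = min2(12, -2) = -2
  sig7 = absv(6) = 6
  sig8 = add(6, -12) = -6
  sig11 = max2(-2, -6) = -2
  sig12 = max2(6, -2) = 6
  sig14 = sub(-2, 6) = -8
  sig16 = sub(12, -8) = 20

Propagation after the edit:
  sig1: runs — src2 6->4; result 4.
  sig2: runs — sig1 6->4; result 4.
  sig3: runs — sig2 6->4; sig1 6->4; result 8.
  sig4: runs — sig3 12->8; result -8.
  sig5: runs — sig3 12->8; result -2 (same value as before).
  sig7: runs — src2 6->4; result 4.
  sig8: runs — sig7 6->4; sig4 -12->-8; result -4.
  sig11: runs — sig8 -6->-4; result -2 (same value as before).
  sig12: runs — sig2 6->4; result 4.
  sig14: runs — sig12 6->4; result -6.
  sig16: runs — sig3 12->8; sig14 -8->-6; result 14.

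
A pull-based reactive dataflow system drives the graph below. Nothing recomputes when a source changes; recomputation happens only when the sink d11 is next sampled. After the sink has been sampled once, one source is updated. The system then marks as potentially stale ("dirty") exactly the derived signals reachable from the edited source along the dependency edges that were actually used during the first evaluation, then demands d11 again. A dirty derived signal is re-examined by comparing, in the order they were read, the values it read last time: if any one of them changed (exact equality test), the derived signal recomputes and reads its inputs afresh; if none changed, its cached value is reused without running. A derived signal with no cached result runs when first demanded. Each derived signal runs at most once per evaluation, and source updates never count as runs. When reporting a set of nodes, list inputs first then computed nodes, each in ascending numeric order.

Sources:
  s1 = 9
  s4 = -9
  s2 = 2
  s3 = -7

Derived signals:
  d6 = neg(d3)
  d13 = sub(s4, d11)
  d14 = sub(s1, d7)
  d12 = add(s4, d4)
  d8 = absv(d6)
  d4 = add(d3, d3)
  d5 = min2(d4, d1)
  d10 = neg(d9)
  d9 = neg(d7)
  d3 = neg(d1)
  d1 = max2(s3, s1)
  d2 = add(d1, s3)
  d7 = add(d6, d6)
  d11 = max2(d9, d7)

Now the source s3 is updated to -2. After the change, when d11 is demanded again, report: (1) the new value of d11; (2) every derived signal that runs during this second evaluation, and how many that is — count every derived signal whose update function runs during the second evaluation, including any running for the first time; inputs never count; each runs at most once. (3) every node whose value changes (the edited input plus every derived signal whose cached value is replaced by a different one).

New value of d11: 18.
Derived signals that run: d1 — 1 in total.
Values that change: s3.
Key observation: the change is absorbed at d1 — it re-runs but produces the same value, and the output's value is unchanged.

First evaluation (everything demanded from the output):
  d1 = max2(-7, 9) = 9
  d3 = neg(9) = -9
  d6 = neg(-9) = 9
  d7 = add(9, 9) = 18
  d9 = neg(18) = -18
  d11 = max2(-18, 18) = 18

Propagation after the edit:
  d1: runs — s3 -7->-2; result 9 (same value as before).
  d3: checked — values it read are unchanged (d1 unchanged); reused cached -9 without running.
  d6: checked — values it read are unchanged (d3 unchanged); reused cached 9 without running.
  d7: checked — values it read are unchanged (d6 unchanged, d6 unchanged); reused cached 18 without running.
  d9: checked — values it read are unchanged (d7 unchanged); reused cached -18 without running.
  d11: checked — values it read are unchanged (d9 unchanged, d7 unchanged); reused cached 18 without running.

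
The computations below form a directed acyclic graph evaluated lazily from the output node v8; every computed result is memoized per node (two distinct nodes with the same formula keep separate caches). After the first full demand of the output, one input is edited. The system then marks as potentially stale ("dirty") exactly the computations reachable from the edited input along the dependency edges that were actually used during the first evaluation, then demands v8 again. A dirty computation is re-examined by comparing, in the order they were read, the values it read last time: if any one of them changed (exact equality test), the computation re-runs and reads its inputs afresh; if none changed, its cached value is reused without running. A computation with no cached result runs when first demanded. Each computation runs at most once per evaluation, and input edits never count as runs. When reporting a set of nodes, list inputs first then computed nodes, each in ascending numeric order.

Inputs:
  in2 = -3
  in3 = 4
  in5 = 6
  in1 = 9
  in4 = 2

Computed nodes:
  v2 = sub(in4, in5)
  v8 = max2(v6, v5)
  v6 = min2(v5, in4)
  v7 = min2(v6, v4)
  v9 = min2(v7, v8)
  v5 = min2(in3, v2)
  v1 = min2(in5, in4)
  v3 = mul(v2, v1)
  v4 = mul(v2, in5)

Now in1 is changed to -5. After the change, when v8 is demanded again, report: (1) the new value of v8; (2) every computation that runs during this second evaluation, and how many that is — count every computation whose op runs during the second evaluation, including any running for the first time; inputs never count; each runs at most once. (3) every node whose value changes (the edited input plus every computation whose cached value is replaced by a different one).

Demanding v8 again yields -4.
0 computations run: none.
The nodes whose values change: in1.
Note the shortcut — nothing in the graph depends on in1 at all, so no recomputation happens.

First demand of the output computes:
  v2 = sub(2, 6) = -4
  v5 = min2(4, -4) = -4
  v6 = min2(-4, 2) = -4
  v8 = max2(-4, -4) = -4

After the edit, cleaning proceeds:
  no node depends on in1 at all; the second demand re-runs nothing.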